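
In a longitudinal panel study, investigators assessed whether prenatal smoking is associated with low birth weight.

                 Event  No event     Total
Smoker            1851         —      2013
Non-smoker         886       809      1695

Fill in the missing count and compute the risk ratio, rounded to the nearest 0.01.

1.76

The missing cell is in the exposed row: 2013 − 1851 = 162.
So a = 1851, b = 162, c = 886, d = 809.
RR = [a/(a+b)] / [c/(c+d)] = (1851/2013) / (886/1695) = 0.91952/0.52271 = 1.75913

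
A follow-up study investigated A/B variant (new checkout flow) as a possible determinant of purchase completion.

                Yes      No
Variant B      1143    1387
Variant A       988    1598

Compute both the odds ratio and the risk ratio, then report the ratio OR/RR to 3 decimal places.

1.127

Cells: a = 1143, b = 1387, c = 988, d = 1598.
OR = (1143·1598)/(1387·988) = 1826514/1370356 = 1.33288
Risk in exposed = 1143/2530 = 0.45178; risk in unexposed = 988/2586 = 0.38206; RR = 1.18249
OR/RR = 1.33288 / 1.18249 = 1.12718
The outcome is not rare, so the OR lies further from 1 than the RR.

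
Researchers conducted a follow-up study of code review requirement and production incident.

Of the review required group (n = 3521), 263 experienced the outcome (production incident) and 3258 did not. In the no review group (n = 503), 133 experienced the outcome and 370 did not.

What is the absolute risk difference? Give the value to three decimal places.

From the description: a = 263, b = 3258, c = 133, d = 370.
Risk in exposed = 263/3521 = 0.074695; risk in unexposed = 133/503 = 0.264414.
Risk difference = 0.074695 − 0.264414 = -0.189719

-0.190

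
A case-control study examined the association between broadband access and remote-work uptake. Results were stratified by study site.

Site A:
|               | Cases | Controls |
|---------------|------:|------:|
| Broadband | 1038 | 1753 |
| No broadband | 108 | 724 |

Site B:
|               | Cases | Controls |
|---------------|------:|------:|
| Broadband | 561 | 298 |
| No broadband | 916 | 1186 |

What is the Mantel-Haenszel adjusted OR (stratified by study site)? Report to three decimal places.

OR_MH = Σ(aᵢdᵢ/nᵢ) / Σ(bᵢcᵢ/nᵢ), where nᵢ is the stratum total.
Stratum 1 (Site A): n = 3623; a·d/n = 1038·724/3623 = 207.4281; b·c/n = 1753·108/3623 = 52.2561
Stratum 2 (Site B): n = 2961; a·d/n = 561·1186/2961 = 224.7031; b·c/n = 298·916/2961 = 92.1878
OR_MH = (207.4281 + 224.7031) / (52.2561 + 92.1878) = 432.1312 / 144.4439 = 2.99169

2.992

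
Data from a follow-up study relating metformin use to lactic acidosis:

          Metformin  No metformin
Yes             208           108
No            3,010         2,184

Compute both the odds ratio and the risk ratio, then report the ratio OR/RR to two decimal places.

Reading the table with exposure as columns: a = 208 (Metformin, case), b = 3010 (Metformin, non-case), c = 108 (No metformin, case), d = 2184.
OR = (208·2184)/(3010·108) = 454272/325080 = 1.39742
Risk in exposed = 208/3218 = 0.06464; risk in unexposed = 108/2292 = 0.04712; RR = 1.37173
OR/RR = 1.39742 / 1.37173 = 1.01873
The outcome is rare in both groups, so OR ≈ RR (ratio near 1).

1.02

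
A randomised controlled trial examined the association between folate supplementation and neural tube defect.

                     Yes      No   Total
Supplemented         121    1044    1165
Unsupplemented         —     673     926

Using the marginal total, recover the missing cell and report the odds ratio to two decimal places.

0.31

The missing cell is in the unexposed row: 926 − 673 = 253.
So a = 121, b = 1044, c = 253, d = 673.
OR = (a·d)/(b·c) = (121 × 673) / (1044 × 253) = 81433 / 264132 = 0.30830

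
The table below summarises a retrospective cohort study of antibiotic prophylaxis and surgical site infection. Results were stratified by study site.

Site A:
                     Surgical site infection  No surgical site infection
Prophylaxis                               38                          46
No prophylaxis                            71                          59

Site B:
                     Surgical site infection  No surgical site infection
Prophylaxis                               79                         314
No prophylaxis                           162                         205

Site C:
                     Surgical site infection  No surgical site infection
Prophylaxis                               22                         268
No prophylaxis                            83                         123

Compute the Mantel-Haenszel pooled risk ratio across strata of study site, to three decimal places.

RR_MH = Σ(aᵢ·n₀ᵢ/nᵢ) / Σ(cᵢ·n₁ᵢ/nᵢ), with n₁ᵢ = aᵢ+bᵢ (exposed), n₀ᵢ = cᵢ+dᵢ (unexposed), nᵢ = n₁ᵢ+n₀ᵢ.
Stratum 1 (Site A): n₁ = 84, n₀ = 130, n = 214; a·n₀/n = 38·130/214 = 23.0841; c·n₁/n = 71·84/214 = 27.8692
Stratum 2 (Site B): n₁ = 393, n₀ = 367, n = 760; a·n₀/n = 79·367/760 = 38.1487; c·n₁/n = 162·393/760 = 83.7711
Stratum 3 (Site C): n₁ = 290, n₀ = 206, n = 496; a·n₀/n = 22·206/496 = 9.1371; c·n₁/n = 83·290/496 = 48.5282
RR_MH = (23.0841 + 38.1487 + 9.1371) / (27.8692 + 83.7711 + 48.5282) = 70.3699 / 160.1684 = 0.43935

0.439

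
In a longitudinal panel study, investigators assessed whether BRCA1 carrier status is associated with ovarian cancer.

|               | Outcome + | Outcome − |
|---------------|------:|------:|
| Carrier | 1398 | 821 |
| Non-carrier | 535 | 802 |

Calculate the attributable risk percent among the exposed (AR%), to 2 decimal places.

36.49

Cells: a = 1398, b = 821, c = 535, d = 802.
Risk in exposed = 1398/2219 = 0.63001; risk in unexposed = 535/1337 = 0.40015.
RR = 0.63001/0.40015 = 1.57445
AR% = (RR − 1)/RR × 100 = (1.57445 − 1)/1.57445 × 100 = 36.4856%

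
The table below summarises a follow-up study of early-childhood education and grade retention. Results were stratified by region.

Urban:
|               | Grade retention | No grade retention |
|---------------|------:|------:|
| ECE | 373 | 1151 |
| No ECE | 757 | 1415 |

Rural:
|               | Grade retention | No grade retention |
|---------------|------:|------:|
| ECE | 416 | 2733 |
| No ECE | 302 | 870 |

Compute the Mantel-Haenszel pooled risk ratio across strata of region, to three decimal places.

RR_MH = Σ(aᵢ·n₀ᵢ/nᵢ) / Σ(cᵢ·n₁ᵢ/nᵢ), with n₁ᵢ = aᵢ+bᵢ (exposed), n₀ᵢ = cᵢ+dᵢ (unexposed), nᵢ = n₁ᵢ+n₀ᵢ.
Stratum 1 (Urban): n₁ = 1524, n₀ = 2172, n = 3696; a·n₀/n = 373·2172/3696 = 219.1981; c·n₁/n = 757·1524/3696 = 312.1396
Stratum 2 (Rural): n₁ = 3149, n₀ = 1172, n = 4321; a·n₀/n = 416·1172/4321 = 112.8331; c·n₁/n = 302·3149/4321 = 220.0875
RR_MH = (219.1981 + 112.8331) / (312.1396 + 220.0875) = 332.0312 / 532.2271 = 0.62385

0.624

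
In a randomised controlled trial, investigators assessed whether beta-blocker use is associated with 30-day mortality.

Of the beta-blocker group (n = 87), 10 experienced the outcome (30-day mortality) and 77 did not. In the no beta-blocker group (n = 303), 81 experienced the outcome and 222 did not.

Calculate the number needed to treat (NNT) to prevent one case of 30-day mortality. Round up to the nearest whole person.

7

Risk in treated group = 10/87 = 0.11494; risk in control = 81/303 = 0.26733.
Absolute risk reduction = 0.26733 − 0.11494 = 0.15238
NNT = 1 / ARR = 1 / 0.15238 = 6.562 → round up → 7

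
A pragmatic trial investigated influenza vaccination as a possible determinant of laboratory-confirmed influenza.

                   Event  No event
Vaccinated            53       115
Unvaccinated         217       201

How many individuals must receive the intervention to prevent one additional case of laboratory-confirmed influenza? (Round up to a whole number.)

Risk in treated group = 53/168 = 0.31548; risk in control = 217/418 = 0.51914.
Absolute risk reduction = 0.51914 − 0.31548 = 0.20366
NNT = 1 / ARR = 1 / 0.20366 = 4.910 → round up → 5

5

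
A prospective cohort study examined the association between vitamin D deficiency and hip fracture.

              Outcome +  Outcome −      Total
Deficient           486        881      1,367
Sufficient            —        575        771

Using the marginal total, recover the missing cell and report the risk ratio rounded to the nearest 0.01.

The missing cell is in the unexposed row: 771 − 575 = 196.
So a = 486, b = 881, c = 196, d = 575.
RR = [a/(a+b)] / [c/(c+d)] = (486/1367) / (196/771) = 0.35552/0.25422 = 1.39851

1.40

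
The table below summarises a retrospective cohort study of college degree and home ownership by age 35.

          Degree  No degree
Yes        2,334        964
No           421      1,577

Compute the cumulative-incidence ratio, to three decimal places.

Reading the table with exposure as columns: a = 2334 (Degree, case), b = 421 (Degree, non-case), c = 964 (No degree, case), d = 1577.
Risk in exposed = 2334/2755 = 0.84719; risk in unexposed = 964/2541 = 0.37938.
RR = 0.84719 / 0.37938 = 2.23309
The risk among the exposed is 2.23 times that among the unexposed.

2.233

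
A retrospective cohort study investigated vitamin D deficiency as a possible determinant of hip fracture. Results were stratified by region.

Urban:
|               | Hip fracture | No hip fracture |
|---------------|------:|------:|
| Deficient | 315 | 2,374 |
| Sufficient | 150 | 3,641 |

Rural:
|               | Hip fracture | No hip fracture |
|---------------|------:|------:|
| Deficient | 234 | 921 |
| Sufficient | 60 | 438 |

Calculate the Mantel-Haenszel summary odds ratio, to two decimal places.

OR_MH = Σ(aᵢdᵢ/nᵢ) / Σ(bᵢcᵢ/nᵢ), where nᵢ is the stratum total.
Stratum 1 (Urban): n = 6480; a·d/n = 315·3641/6480 = 176.9931; b·c/n = 2374·150/6480 = 54.9537
Stratum 2 (Rural): n = 1653; a·d/n = 234·438/1653 = 62.0036; b·c/n = 921·60/1653 = 33.4301
OR_MH = (176.9931 + 62.0036) / (54.9537 + 33.4301) = 238.9967 / 88.3838 = 2.70408

2.70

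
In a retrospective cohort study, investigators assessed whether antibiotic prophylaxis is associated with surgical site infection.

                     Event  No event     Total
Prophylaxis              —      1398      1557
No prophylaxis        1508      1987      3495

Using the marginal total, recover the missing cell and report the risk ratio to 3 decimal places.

The missing cell is in the exposed row: 1557 − 1398 = 159.
So a = 159, b = 1398, c = 1508, d = 1987.
RR = [a/(a+b)] / [c/(c+d)] = (159/1557) / (1508/3495) = 0.10212/0.43147 = 0.23668

0.237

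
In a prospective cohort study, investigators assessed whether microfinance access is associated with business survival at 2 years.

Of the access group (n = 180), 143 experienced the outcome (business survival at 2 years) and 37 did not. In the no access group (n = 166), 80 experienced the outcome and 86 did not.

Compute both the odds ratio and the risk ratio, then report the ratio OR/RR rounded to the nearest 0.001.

From the description: a = 143, b = 37, c = 80, d = 86.
OR = (143·86)/(37·80) = 12298/2960 = 4.15473
Risk in exposed = 143/180 = 0.79444; risk in unexposed = 80/166 = 0.48193; RR = 1.64847
OR/RR = 4.15473 / 1.64847 = 2.52035
The outcome is not rare, so the OR lies further from 1 than the RR.

2.520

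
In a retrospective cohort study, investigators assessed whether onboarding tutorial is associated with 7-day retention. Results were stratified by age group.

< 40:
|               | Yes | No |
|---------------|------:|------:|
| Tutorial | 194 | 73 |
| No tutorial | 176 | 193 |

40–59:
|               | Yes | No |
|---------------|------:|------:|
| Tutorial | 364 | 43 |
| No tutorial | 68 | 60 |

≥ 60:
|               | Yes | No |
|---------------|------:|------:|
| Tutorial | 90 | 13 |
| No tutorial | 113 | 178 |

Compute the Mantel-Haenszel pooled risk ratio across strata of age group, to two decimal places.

1.72

RR_MH = Σ(aᵢ·n₀ᵢ/nᵢ) / Σ(cᵢ·n₁ᵢ/nᵢ), with n₁ᵢ = aᵢ+bᵢ (exposed), n₀ᵢ = cᵢ+dᵢ (unexposed), nᵢ = n₁ᵢ+n₀ᵢ.
Stratum 1 (< 40): n₁ = 267, n₀ = 369, n = 636; a·n₀/n = 194·369/636 = 112.5566; c·n₁/n = 176·267/636 = 73.8868
Stratum 2 (40–59): n₁ = 407, n₀ = 128, n = 535; a·n₀/n = 364·128/535 = 87.0879; c·n₁/n = 68·407/535 = 51.7308
Stratum 3 (≥ 60): n₁ = 103, n₀ = 291, n = 394; a·n₀/n = 90·291/394 = 66.4721; c·n₁/n = 113·103/394 = 29.5406
RR_MH = (112.5566 + 87.0879 + 66.4721) / (73.8868 + 51.7308 + 29.5406) = 266.1165 / 155.1582 = 1.71513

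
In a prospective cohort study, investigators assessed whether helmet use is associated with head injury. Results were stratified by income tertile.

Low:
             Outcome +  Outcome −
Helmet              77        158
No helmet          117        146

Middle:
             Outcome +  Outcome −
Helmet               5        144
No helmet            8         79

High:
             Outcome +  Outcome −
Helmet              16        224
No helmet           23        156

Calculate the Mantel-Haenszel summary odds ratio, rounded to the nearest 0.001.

OR_MH = Σ(aᵢdᵢ/nᵢ) / Σ(bᵢcᵢ/nᵢ), where nᵢ is the stratum total.
Stratum 1 (Low): n = 498; a·d/n = 77·146/498 = 22.5743; b·c/n = 158·117/498 = 37.1205
Stratum 2 (Middle): n = 236; a·d/n = 5·79/236 = 1.6737; b·c/n = 144·8/236 = 4.8814
Stratum 3 (High): n = 419; a·d/n = 16·156/419 = 5.9570; b·c/n = 224·23/419 = 12.2959
OR_MH = (22.5743 + 1.6737 + 5.9570) / (37.1205 + 4.8814 + 12.2959) = 30.2051 / 54.2978 = 0.55629

0.556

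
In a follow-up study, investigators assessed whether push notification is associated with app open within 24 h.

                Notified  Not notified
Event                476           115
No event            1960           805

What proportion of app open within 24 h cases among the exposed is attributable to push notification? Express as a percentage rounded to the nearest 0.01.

36.03

Reading the table with exposure as columns: a = 476 (Notified, case), b = 1960 (Notified, non-case), c = 115 (Not notified, case), d = 805.
Risk in exposed = 476/2436 = 0.19540; risk in unexposed = 115/920 = 0.12500.
RR = 0.19540/0.12500 = 1.56322
AR% = (RR − 1)/RR × 100 = (1.56322 − 1)/1.56322 × 100 = 36.0294%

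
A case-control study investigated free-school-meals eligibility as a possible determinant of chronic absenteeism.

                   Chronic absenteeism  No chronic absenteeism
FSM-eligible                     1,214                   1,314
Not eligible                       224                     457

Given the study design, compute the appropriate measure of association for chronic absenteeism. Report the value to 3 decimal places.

1.885

Cells: a = 1214, b = 1314, c = 224, d = 457.
This is a case-control study: participants were sampled on outcome status, so risks in the source population cannot be estimated directly — relative risk is not valid here. The odds ratio is the appropriate measure.
OR = (a·d)/(b·c) = (1214 × 457) / (1314 × 224) = 554798 / 294336 = 1.88491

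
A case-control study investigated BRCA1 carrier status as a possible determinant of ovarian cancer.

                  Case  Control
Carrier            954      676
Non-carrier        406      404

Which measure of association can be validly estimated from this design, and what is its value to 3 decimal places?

1.404

Cells: a = 954, b = 676, c = 406, d = 404.
This is a case-control study: participants were sampled on outcome status, so risks in the source population cannot be estimated directly — relative risk is not valid here. The odds ratio is the appropriate measure.
OR = (a·d)/(b·c) = (954 × 404) / (676 × 406) = 385416 / 274456 = 1.40429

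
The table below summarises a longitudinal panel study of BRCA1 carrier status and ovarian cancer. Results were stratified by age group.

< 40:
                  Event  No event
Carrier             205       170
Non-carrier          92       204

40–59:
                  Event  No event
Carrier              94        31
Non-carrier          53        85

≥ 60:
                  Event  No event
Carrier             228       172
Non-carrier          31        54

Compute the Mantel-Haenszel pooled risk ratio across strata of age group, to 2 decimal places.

RR_MH = Σ(aᵢ·n₀ᵢ/nᵢ) / Σ(cᵢ·n₁ᵢ/nᵢ), with n₁ᵢ = aᵢ+bᵢ (exposed), n₀ᵢ = cᵢ+dᵢ (unexposed), nᵢ = n₁ᵢ+n₀ᵢ.
Stratum 1 (< 40): n₁ = 375, n₀ = 296, n = 671; a·n₀/n = 205·296/671 = 90.4322; c·n₁/n = 92·375/671 = 51.4158
Stratum 2 (40–59): n₁ = 125, n₀ = 138, n = 263; a·n₀/n = 94·138/263 = 49.3232; c·n₁/n = 53·125/263 = 25.1901
Stratum 3 (≥ 60): n₁ = 400, n₀ = 85, n = 485; a·n₀/n = 228·85/485 = 39.9588; c·n₁/n = 31·400/485 = 25.5670
RR_MH = (90.4322 + 49.3232 + 39.9588) / (51.4158 + 25.1901 + 25.5670) = 179.7141 / 102.1729 = 1.75892

1.76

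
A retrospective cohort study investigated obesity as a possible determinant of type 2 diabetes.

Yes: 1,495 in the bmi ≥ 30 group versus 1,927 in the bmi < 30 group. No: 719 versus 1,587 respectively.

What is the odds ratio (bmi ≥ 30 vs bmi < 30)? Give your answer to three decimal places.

1.712

From the description: a = 1495, b = 719, c = 1927, d = 1587.
OR = (a·d)/(b·c) = (1495 × 1587) / (719 × 1927) = 2372565 / 1385513 = 1.71241
The odds of type 2 diabetes are about 1.71 times as high in the bmi ≥ 30 group.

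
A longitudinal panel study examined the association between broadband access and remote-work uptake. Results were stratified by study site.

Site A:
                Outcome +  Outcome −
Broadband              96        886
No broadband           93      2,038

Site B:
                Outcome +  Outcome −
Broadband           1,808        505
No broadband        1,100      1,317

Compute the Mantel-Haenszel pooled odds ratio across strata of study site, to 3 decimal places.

3.935

OR_MH = Σ(aᵢdᵢ/nᵢ) / Σ(bᵢcᵢ/nᵢ), where nᵢ is the stratum total.
Stratum 1 (Site A): n = 3113; a·d/n = 96·2038/3113 = 62.8487; b·c/n = 886·93/3113 = 26.4690
Stratum 2 (Site B): n = 4730; a·d/n = 1808·1317/4730 = 503.4114; b·c/n = 505·1100/4730 = 117.4419
OR_MH = (62.8487 + 503.4114) / (26.4690 + 117.4419) = 566.2601 / 143.9109 = 3.93480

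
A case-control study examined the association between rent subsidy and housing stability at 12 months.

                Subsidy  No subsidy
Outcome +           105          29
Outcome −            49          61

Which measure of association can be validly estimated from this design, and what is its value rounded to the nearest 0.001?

Reading the table with exposure as columns: a = 105 (Subsidy, case), b = 49 (Subsidy, non-case), c = 29 (No subsidy, case), d = 61.
This is a case-control study: participants were sampled on outcome status, so risks in the source population cannot be estimated directly — relative risk is not valid here. The odds ratio is the appropriate measure.
OR = (a·d)/(b·c) = (105 × 61) / (49 × 29) = 6405 / 1421 = 4.50739

4.507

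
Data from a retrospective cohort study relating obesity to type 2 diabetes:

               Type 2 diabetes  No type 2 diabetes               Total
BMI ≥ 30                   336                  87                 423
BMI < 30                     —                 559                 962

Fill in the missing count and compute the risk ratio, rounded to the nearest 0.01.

The missing cell is in the unexposed row: 962 − 559 = 403.
So a = 336, b = 87, c = 403, d = 559.
RR = [a/(a+b)] / [c/(c+d)] = (336/423) / (403/962) = 0.79433/0.41892 = 1.89613

1.90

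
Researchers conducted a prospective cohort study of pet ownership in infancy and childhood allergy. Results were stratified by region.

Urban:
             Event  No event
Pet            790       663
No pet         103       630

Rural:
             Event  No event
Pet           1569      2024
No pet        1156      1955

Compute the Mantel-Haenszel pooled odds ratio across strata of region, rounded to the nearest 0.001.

1.802

OR_MH = Σ(aᵢdᵢ/nᵢ) / Σ(bᵢcᵢ/nᵢ), where nᵢ is the stratum total.
Stratum 1 (Urban): n = 2186; a·d/n = 790·630/2186 = 227.6761; b·c/n = 663·103/2186 = 31.2392
Stratum 2 (Rural): n = 6704; a·d/n = 1569·1955/6704 = 457.5470; b·c/n = 2024·1156/6704 = 349.0072
OR_MH = (227.6761 + 457.5470) / (31.2392 + 349.0072) = 685.2231 / 380.2464 = 1.80205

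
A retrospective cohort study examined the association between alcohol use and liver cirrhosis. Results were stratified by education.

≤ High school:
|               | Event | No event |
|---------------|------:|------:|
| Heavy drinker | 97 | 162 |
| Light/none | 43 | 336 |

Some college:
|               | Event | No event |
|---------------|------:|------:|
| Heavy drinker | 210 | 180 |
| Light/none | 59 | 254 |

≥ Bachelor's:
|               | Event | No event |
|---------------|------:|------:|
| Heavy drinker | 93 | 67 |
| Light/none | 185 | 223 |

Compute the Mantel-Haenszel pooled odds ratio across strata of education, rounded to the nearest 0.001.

3.417

OR_MH = Σ(aᵢdᵢ/nᵢ) / Σ(bᵢcᵢ/nᵢ), where nᵢ is the stratum total.
Stratum 1 (≤ High school): n = 638; a·d/n = 97·336/638 = 51.0846; b·c/n = 162·43/638 = 10.9185
Stratum 2 (Some college): n = 703; a·d/n = 210·254/703 = 75.8748; b·c/n = 180·59/703 = 15.1067
Stratum 3 (≥ Bachelor's): n = 568; a·d/n = 93·223/568 = 36.5123; b·c/n = 67·185/568 = 21.8222
OR_MH = (51.0846 + 75.8748 + 36.5123) / (10.9185 + 15.1067 + 21.8222) = 163.4718 / 47.8474 = 3.41653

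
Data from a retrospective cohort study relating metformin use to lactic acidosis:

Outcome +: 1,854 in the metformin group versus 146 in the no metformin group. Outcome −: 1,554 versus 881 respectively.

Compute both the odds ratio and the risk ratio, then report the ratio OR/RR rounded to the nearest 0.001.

From the description: a = 1854, b = 1554, c = 146, d = 881.
OR = (1854·881)/(1554·146) = 1633374/226884 = 7.19916
Risk in exposed = 1854/3408 = 0.54401; risk in unexposed = 146/1027 = 0.14216; RR = 3.82673
OR/RR = 7.19916 / 3.82673 = 1.88128
The outcome is not rare, so the OR lies further from 1 than the RR.

1.881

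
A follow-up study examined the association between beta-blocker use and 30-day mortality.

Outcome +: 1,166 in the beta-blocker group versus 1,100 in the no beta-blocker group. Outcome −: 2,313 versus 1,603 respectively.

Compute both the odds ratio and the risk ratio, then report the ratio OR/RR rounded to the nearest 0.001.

0.892

From the description: a = 1166, b = 2313, c = 1100, d = 1603.
OR = (1166·1603)/(2313·1100) = 1869098/2544300 = 0.73462
Risk in exposed = 1166/3479 = 0.33515; risk in unexposed = 1100/2703 = 0.40696; RR = 0.82356
OR/RR = 0.73462 / 0.82356 = 0.89200
The outcome is not rare, so the OR lies further from 1 than the RR.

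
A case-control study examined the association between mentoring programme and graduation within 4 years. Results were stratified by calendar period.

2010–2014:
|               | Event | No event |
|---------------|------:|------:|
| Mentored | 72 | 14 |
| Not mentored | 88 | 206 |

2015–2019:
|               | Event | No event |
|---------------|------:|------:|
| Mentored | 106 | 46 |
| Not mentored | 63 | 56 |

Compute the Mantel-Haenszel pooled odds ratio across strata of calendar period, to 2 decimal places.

OR_MH = Σ(aᵢdᵢ/nᵢ) / Σ(bᵢcᵢ/nᵢ), where nᵢ is the stratum total.
Stratum 1 (2010–2014): n = 380; a·d/n = 72·206/380 = 39.0316; b·c/n = 14·88/380 = 3.2421
Stratum 2 (2015–2019): n = 271; a·d/n = 106·56/271 = 21.9041; b·c/n = 46·63/271 = 10.6937
OR_MH = (39.0316 + 21.9041) / (3.2421 + 10.6937) = 60.9356 / 13.9358 = 4.37259

4.37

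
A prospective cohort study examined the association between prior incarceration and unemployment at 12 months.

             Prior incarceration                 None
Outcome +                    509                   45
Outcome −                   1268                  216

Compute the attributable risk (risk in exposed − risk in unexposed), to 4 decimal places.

0.1140

Reading the table with exposure as columns: a = 509 (Prior incarceration, case), b = 1268 (Prior incarceration, non-case), c = 45 (None, case), d = 216.
Risk in exposed = 509/1777 = 0.286438; risk in unexposed = 45/261 = 0.172414.
Risk difference = 0.286438 − 0.172414 = 0.114024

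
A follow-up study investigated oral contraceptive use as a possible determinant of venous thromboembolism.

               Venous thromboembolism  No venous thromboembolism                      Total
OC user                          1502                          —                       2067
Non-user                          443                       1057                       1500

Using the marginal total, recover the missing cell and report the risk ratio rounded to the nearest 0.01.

The missing cell is in the exposed row: 2067 − 1502 = 565.
So a = 1502, b = 565, c = 443, d = 1057.
RR = [a/(a+b)] / [c/(c+d)] = (1502/2067) / (443/1500) = 0.72666/0.29533 = 2.46046

2.46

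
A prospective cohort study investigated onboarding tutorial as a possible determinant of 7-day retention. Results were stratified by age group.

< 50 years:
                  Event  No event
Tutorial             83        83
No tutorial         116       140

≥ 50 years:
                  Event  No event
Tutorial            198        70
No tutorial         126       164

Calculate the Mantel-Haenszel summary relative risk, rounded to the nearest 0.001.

RR_MH = Σ(aᵢ·n₀ᵢ/nᵢ) / Σ(cᵢ·n₁ᵢ/nᵢ), with n₁ᵢ = aᵢ+bᵢ (exposed), n₀ᵢ = cᵢ+dᵢ (unexposed), nᵢ = n₁ᵢ+n₀ᵢ.
Stratum 1 (< 50 years): n₁ = 166, n₀ = 256, n = 422; a·n₀/n = 83·256/422 = 50.3507; c·n₁/n = 116·166/422 = 45.6303
Stratum 2 (≥ 50 years): n₁ = 268, n₀ = 290, n = 558; a·n₀/n = 198·290/558 = 102.9032; c·n₁/n = 126·268/558 = 60.5161
RR_MH = (50.3507 + 102.9032) / (45.6303 + 60.5161) = 153.2539 / 106.1465 = 1.44380

1.444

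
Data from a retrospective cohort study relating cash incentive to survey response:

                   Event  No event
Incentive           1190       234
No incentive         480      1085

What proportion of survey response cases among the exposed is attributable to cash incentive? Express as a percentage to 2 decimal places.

Cells: a = 1190, b = 234, c = 480, d = 1085.
Risk in exposed = 1190/1424 = 0.83567; risk in unexposed = 480/1565 = 0.30671.
RR = 0.83567/0.30671 = 2.72465
AR% = (RR − 1)/RR × 100 = (2.72465 − 1)/2.72465 × 100 = 63.2980%

63.30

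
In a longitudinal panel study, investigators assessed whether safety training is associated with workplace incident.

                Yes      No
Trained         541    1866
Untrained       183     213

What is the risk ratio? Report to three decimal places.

Cells: a = 541, b = 1866, c = 183, d = 213.
Risk in exposed = 541/2407 = 0.22476; risk in unexposed = 183/396 = 0.46212.
RR = 0.22476 / 0.46212 = 0.48637
The risk is 51% lower among the exposed than among the unexposed.

0.486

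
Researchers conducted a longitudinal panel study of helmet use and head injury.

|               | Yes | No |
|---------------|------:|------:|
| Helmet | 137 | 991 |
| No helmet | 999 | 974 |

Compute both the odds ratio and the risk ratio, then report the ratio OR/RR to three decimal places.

0.562

Cells: a = 137, b = 991, c = 999, d = 974.
OR = (137·974)/(991·999) = 133438/990009 = 0.13478
Risk in exposed = 137/1128 = 0.12145; risk in unexposed = 999/1973 = 0.50634; RR = 0.23987
OR/RR = 0.13478 / 0.23987 = 0.56191
The outcome is not rare, so the OR lies further from 1 than the RR.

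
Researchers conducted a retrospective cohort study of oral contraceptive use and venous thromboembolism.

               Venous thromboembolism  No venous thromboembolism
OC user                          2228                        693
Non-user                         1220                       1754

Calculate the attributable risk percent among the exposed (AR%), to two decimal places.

46.22

Cells: a = 2228, b = 693, c = 1220, d = 1754.
Risk in exposed = 2228/2921 = 0.76275; risk in unexposed = 1220/2974 = 0.41022.
RR = 0.76275/0.41022 = 1.85937
AR% = (RR − 1)/RR × 100 = (1.85937 − 1)/1.85937 × 100 = 46.2182%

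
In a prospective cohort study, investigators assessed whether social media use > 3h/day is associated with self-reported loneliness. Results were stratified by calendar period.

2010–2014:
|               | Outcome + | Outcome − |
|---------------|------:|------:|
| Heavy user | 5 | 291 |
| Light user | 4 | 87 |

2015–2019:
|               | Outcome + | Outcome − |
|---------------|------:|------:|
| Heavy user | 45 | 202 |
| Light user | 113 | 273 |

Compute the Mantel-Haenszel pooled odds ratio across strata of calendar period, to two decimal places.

0.53

OR_MH = Σ(aᵢdᵢ/nᵢ) / Σ(bᵢcᵢ/nᵢ), where nᵢ is the stratum total.
Stratum 1 (2010–2014): n = 387; a·d/n = 5·87/387 = 1.1240; b·c/n = 291·4/387 = 3.0078
Stratum 2 (2015–2019): n = 633; a·d/n = 45·273/633 = 19.4076; b·c/n = 202·113/633 = 36.0600
OR_MH = (1.1240 + 19.4076) / (3.0078 + 36.0600) = 20.5316 / 39.0678 = 0.52554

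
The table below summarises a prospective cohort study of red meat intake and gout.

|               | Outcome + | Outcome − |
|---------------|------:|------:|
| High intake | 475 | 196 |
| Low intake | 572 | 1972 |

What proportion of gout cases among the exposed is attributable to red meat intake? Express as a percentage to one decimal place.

Cells: a = 475, b = 196, c = 572, d = 1972.
Risk in exposed = 475/671 = 0.70790; risk in unexposed = 572/2544 = 0.22484.
RR = 0.70790/0.22484 = 3.14842
AR% = (RR − 1)/RR × 100 = (3.14842 − 1)/3.14842 × 100 = 68.2380%

68.2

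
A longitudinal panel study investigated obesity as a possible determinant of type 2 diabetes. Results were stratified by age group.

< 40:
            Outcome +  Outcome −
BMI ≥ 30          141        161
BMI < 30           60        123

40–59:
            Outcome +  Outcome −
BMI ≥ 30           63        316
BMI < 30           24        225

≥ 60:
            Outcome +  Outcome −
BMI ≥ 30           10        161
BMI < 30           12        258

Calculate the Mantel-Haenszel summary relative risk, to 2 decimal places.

1.49

RR_MH = Σ(aᵢ·n₀ᵢ/nᵢ) / Σ(cᵢ·n₁ᵢ/nᵢ), with n₁ᵢ = aᵢ+bᵢ (exposed), n₀ᵢ = cᵢ+dᵢ (unexposed), nᵢ = n₁ᵢ+n₀ᵢ.
Stratum 1 (< 40): n₁ = 302, n₀ = 183, n = 485; a·n₀/n = 141·183/485 = 53.2021; c·n₁/n = 60·302/485 = 37.3608
Stratum 2 (40–59): n₁ = 379, n₀ = 249, n = 628; a·n₀/n = 63·249/628 = 24.9793; c·n₁/n = 24·379/628 = 14.4841
Stratum 3 (≥ 60): n₁ = 171, n₀ = 270, n = 441; a·n₀/n = 10·270/441 = 6.1224; c·n₁/n = 12·171/441 = 4.6531
RR_MH = (53.2021 + 24.9793 + 6.1224) / (37.3608 + 14.4841 + 4.6531) = 84.3038 / 56.4980 = 1.49216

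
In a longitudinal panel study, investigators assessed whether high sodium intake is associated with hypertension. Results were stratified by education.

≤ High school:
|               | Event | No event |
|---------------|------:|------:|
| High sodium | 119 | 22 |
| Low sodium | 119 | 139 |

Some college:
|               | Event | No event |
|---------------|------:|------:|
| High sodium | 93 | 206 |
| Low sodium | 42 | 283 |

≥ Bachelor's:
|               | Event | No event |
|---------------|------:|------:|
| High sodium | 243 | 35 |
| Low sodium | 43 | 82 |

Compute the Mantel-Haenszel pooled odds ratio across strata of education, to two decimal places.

5.51

OR_MH = Σ(aᵢdᵢ/nᵢ) / Σ(bᵢcᵢ/nᵢ), where nᵢ is the stratum total.
Stratum 1 (≤ High school): n = 399; a·d/n = 119·139/399 = 41.4561; b·c/n = 22·119/399 = 6.5614
Stratum 2 (Some college): n = 624; a·d/n = 93·283/624 = 42.1779; b·c/n = 206·42/624 = 13.8654
Stratum 3 (≥ Bachelor's): n = 403; a·d/n = 243·82/403 = 49.4442; b·c/n = 35·43/403 = 3.7345
OR_MH = (41.4561 + 42.1779 + 49.4442) / (6.5614 + 13.8654 + 3.7345) = 133.0782 / 24.1613 = 5.50791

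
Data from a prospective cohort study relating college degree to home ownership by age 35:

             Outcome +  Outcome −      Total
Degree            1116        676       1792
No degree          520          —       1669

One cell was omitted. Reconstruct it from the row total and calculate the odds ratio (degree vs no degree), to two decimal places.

3.65

The missing cell is in the unexposed row: 1669 − 520 = 1149.
So a = 1116, b = 676, c = 520, d = 1149.
OR = (a·d)/(b·c) = (1116 × 1149) / (676 × 520) = 1282284 / 351520 = 3.64783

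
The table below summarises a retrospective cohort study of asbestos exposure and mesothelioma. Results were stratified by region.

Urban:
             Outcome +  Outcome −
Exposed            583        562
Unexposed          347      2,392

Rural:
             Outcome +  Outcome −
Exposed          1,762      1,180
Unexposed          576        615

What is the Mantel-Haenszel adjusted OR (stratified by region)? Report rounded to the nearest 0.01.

2.89

OR_MH = Σ(aᵢdᵢ/nᵢ) / Σ(bᵢcᵢ/nᵢ), where nᵢ is the stratum total.
Stratum 1 (Urban): n = 3884; a·d/n = 583·2392/3884 = 359.0463; b·c/n = 562·347/3884 = 50.2096
Stratum 2 (Rural): n = 4133; a·d/n = 1762·615/4133 = 262.1897; b·c/n = 1180·576/4133 = 164.4520
OR_MH = (359.0463 + 262.1897) / (50.2096 + 164.4520) = 621.2360 / 214.6615 = 2.89403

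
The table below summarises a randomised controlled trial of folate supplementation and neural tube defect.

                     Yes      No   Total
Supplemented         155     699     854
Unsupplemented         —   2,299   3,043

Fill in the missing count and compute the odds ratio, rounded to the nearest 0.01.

0.69

The missing cell is in the unexposed row: 3043 − 2299 = 744.
So a = 155, b = 699, c = 744, d = 2299.
OR = (a·d)/(b·c) = (155 × 2299) / (699 × 744) = 356345 / 520056 = 0.68521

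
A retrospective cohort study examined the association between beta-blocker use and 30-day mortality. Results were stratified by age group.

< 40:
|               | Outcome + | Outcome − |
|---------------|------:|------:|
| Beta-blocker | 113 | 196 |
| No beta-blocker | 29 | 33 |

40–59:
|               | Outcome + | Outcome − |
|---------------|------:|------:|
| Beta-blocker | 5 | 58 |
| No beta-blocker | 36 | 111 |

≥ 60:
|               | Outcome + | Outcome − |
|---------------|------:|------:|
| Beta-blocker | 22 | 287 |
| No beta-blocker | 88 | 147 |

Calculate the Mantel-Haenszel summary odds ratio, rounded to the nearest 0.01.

OR_MH = Σ(aᵢdᵢ/nᵢ) / Σ(bᵢcᵢ/nᵢ), where nᵢ is the stratum total.
Stratum 1 (< 40): n = 371; a·d/n = 113·33/371 = 10.0512; b·c/n = 196·29/371 = 15.3208
Stratum 2 (40–59): n = 210; a·d/n = 5·111/210 = 2.6429; b·c/n = 58·36/210 = 9.9429
Stratum 3 (≥ 60): n = 544; a·d/n = 22·147/544 = 5.9449; b·c/n = 287·88/544 = 46.4265
OR_MH = (10.0512 + 2.6429 + 5.9449) / (15.3208 + 9.9429 + 46.4265) = 18.6389 / 71.6901 = 0.25999

0.26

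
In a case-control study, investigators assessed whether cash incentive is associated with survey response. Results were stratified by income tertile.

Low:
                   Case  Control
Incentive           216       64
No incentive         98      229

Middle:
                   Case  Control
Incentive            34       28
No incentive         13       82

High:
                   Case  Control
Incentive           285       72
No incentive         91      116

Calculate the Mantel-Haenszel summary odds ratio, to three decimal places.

OR_MH = Σ(aᵢdᵢ/nᵢ) / Σ(bᵢcᵢ/nᵢ), where nᵢ is the stratum total.
Stratum 1 (Low): n = 607; a·d/n = 216·229/607 = 81.4893; b·c/n = 64·98/607 = 10.3328
Stratum 2 (Middle): n = 157; a·d/n = 34·82/157 = 17.7580; b·c/n = 28·13/157 = 2.3185
Stratum 3 (High): n = 564; a·d/n = 285·116/564 = 58.6170; b·c/n = 72·91/564 = 11.6170
OR_MH = (81.4893 + 17.7580 + 58.6170) / (10.3328 + 2.3185 + 11.6170) = 157.8643 / 24.2683 = 6.50496

6.505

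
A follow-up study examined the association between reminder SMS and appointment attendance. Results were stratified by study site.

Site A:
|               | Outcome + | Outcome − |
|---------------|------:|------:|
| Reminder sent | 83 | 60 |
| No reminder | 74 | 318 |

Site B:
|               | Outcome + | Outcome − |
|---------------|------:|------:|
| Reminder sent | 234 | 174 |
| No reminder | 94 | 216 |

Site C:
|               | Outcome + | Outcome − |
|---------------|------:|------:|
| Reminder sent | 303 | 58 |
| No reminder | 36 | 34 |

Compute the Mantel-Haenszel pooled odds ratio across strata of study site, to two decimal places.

OR_MH = Σ(aᵢdᵢ/nᵢ) / Σ(bᵢcᵢ/nᵢ), where nᵢ is the stratum total.
Stratum 1 (Site A): n = 535; a·d/n = 83·318/535 = 49.3346; b·c/n = 60·74/535 = 8.2991
Stratum 2 (Site B): n = 718; a·d/n = 234·216/718 = 70.3955; b·c/n = 174·94/718 = 22.7799
Stratum 3 (Site C): n = 431; a·d/n = 303·34/431 = 23.9026; b·c/n = 58·36/431 = 4.8445
OR_MH = (49.3346 + 70.3955 + 23.9026) / (8.2991 + 22.7799 + 4.8445) = 143.6327 / 35.9236 = 3.99829

4.00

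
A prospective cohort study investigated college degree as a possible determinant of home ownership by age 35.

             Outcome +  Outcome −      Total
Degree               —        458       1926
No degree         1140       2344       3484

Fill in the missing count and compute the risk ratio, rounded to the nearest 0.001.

The missing cell is in the exposed row: 1926 − 458 = 1468.
So a = 1468, b = 458, c = 1140, d = 2344.
RR = [a/(a+b)] / [c/(c+d)] = (1468/1926) / (1140/3484) = 0.76220/0.32721 = 2.32939

2.329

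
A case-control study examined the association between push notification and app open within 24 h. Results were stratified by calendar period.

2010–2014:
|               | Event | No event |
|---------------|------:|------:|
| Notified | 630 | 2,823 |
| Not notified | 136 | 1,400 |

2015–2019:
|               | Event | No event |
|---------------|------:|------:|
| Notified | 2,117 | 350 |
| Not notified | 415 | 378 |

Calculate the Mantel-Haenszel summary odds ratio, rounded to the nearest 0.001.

3.475

OR_MH = Σ(aᵢdᵢ/nᵢ) / Σ(bᵢcᵢ/nᵢ), where nᵢ is the stratum total.
Stratum 1 (2010–2014): n = 4989; a·d/n = 630·1400/4989 = 176.7889; b·c/n = 2823·136/4989 = 76.9549
Stratum 2 (2015–2019): n = 3260; a·d/n = 2117·378/3260 = 245.4681; b·c/n = 350·415/3260 = 44.5552
OR_MH = (176.7889 + 245.4681) / (76.9549 + 44.5552) = 422.2570 / 121.5101 = 3.47508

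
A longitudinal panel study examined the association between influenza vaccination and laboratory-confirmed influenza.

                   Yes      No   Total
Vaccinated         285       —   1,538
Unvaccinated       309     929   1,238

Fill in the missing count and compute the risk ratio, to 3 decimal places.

The missing cell is in the exposed row: 1538 − 285 = 1253.
So a = 285, b = 1253, c = 309, d = 929.
RR = [a/(a+b)] / [c/(c+d)] = (285/1538) / (309/1238) = 0.18531/0.24960 = 0.74242

0.742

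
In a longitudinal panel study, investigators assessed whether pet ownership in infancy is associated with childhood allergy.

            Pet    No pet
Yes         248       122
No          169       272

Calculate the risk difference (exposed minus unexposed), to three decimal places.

0.285

Reading the table with exposure as columns: a = 248 (Pet, case), b = 169 (Pet, non-case), c = 122 (No pet, case), d = 272.
Risk in exposed = 248/417 = 0.594724; risk in unexposed = 122/394 = 0.309645.
Risk difference = 0.594724 − 0.309645 = 0.285080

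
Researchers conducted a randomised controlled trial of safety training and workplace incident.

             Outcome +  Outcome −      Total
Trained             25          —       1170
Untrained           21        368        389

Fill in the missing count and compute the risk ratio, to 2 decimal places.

The missing cell is in the exposed row: 1170 − 25 = 1145.
So a = 25, b = 1145, c = 21, d = 368.
RR = [a/(a+b)] / [c/(c+d)] = (25/1170) / (21/389) = 0.02137/0.05398 = 0.39581

0.40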